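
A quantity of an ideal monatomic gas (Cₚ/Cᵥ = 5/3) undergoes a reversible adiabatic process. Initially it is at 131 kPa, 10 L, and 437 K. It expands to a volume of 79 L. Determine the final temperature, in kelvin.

T₂ ≈ 110 K

For a reversible adiabat TV^(γ−1) is constant, so T₂ = T₁ (V₁/V₂)^(γ−1).
T₂ = 437 × (10/79)^(2/3) = 110.2 K.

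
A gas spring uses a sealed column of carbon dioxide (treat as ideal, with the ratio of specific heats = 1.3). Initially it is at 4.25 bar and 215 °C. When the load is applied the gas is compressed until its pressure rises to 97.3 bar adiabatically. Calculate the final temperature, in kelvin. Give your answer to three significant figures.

Adiabatic: T₂/T₁ = (P₂/P₁)^((γ−1)/γ).
T₁ = 215 °C = 488.1 K.
T₂ = 488.1 × (97.3/4.25)^(0.231) = 1005 K.

T₂ ≈ 1010 K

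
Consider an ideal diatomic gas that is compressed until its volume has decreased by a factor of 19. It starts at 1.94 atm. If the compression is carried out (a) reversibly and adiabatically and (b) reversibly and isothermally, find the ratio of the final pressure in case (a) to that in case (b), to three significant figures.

P_adiabatic / P_isothermal ≈ 3.25

For a diatomic ideal gas γ = 7/5.
Isothermal: P_b = P₁(V₁/V₂) = 1.94×19.
Adiabatic: P_a = P₁(V₁/V₂)^γ = 1.94×19^(7/5).
P_a/P_b = (V₁/V₂)^(γ−1) = 19^(2/5) = 3.247.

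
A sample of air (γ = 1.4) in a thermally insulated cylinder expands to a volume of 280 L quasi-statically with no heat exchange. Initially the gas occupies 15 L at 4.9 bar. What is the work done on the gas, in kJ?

P₂ = P₁(V₁/V₂)^γ = 4.9×(15/280)^(1.4) = 0.08141 bar.
For a reversible adiabat, W_by_gas = (P₁V₁ − P₂V₂)/(γ−1).
W_by = (490000×0.015 − 8141×0.28) / (0.4) = 12680 J.
W_on_gas = −W_by = -12680 J.

W ≈ -12.7 kJ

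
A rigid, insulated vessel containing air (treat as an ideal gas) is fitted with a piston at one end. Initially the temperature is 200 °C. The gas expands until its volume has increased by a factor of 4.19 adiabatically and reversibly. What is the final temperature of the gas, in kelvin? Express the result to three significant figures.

T₂ ≈ 267 K

For a reversible adiabat TV^(γ−1) is constant, so T₂ = T₁ (V₁/V₂)^(γ−1).
For a diatomic ideal gas γ = 7/5, so γ−1 = 2/5.
T₁ = 200 °C = 473.1 K.
T₂ = 473.1 × (1/4.19)^(2/5) = 266.8 K.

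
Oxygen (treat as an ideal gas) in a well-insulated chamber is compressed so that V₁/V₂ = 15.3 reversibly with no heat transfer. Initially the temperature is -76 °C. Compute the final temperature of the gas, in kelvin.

For a reversible adiabat TV^(γ−1) is constant, so T₂ = T₁ (V₁/V₂)^(γ−1).
For a diatomic ideal gas γ = 7/5, so γ−1 = 2/5.
T₁ = -76 °C = 197.1 K.
T₂ = 197.1 × 15.3^(2/5) = 587 K.

T₂ ≈ 587 K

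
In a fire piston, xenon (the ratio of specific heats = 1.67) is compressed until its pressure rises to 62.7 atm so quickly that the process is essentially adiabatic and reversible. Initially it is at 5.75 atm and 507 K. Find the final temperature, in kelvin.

Along an adiabat T P^((1−γ)/γ) is constant, so T₂ = T₁ (P₂/P₁)^((γ−1)/γ).
T₂ = 507 × (62.7/5.75)^(0.401) = 1322 K.

T₂ ≈ 1320 K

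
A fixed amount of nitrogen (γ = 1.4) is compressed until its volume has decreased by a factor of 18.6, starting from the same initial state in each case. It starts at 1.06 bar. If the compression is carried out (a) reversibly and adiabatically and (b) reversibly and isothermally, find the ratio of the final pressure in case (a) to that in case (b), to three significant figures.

P_adiabatic / P_isothermal ≈ 3.22

Isothermal: P_b = P₁(V₁/V₂) = 1.06×18.6.
Adiabatic: P_a = P₁(V₁/V₂)^γ = 1.06×18.6^(1.4).
P_a/P_b = (V₁/V₂)^(γ−1) = 18.6^(0.4) = 3.22.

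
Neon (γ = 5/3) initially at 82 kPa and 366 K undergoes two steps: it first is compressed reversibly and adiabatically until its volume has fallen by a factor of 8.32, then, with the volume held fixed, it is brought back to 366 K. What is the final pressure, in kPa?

P₃ ≈ 682 kPa

Adiabatic step (PV^γ = const): P₂ = 82×8.32^(5/3) = 2801 kPa; T₂ = 366×8.32^(2/3) = 1503 K.
Isochoric: P₃ = P₂(T₃/T₂) = 2801 × (366/1503) = 682.2 kPa.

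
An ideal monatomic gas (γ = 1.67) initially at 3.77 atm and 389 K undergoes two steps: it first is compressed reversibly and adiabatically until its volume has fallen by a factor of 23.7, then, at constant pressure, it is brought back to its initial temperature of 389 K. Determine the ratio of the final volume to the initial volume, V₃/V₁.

V₃/V₁ ≈ 0.00506

Adiabatic step: V₂/V₁ = 0.04219; T₂ = T₁·23.7^(0.67) = 3244 K.
Isobaric step: V₃/V₂ = T₃/T₂ = 389/3244.
V₃/V₁ = (V₂/V₁)(V₃/V₂) = 0.04219 × (389/3244) = 0.00506.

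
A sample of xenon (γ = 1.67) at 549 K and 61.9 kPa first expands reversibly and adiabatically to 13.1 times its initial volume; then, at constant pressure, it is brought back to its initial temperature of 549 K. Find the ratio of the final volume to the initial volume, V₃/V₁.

Adiabatic step: V₂/V₁ = 13.1; T₂ = T₁·(1/13.1)^(0.67) = 97.95 K.
Isobaric step: V₃/V₂ = T₃/T₂ = 549/97.95.
V₃/V₁ = (V₂/V₁)(V₃/V₂) = 13.1 × (549/97.95) = 73.42.

V₃/V₁ ≈ 73.4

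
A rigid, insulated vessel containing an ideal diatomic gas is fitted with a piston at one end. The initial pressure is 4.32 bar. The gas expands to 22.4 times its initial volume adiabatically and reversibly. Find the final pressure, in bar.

Since PV^γ is constant along a reversible adiabat, P₂ = P₁ (V₁/V₂)^γ.
For a diatomic ideal gas γ = 7/5.
P₂ = 4.32 × (1/22.4)^(7/5) = 0.05561 bar.

P₂ ≈ 0.0556 bar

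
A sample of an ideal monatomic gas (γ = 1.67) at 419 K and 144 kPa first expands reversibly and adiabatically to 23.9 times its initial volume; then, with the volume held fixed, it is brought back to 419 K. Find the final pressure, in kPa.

Adiabatic step (PV^γ = const): P₂ = 144×(1/23.9)^(1.67) = 0.7185 kPa; T₂ = 419×(1/23.9)^(0.67) = 49.97 K.
Isochoric: P₃ = P₂(T₃/T₂) = 0.7185 × (419/49.97) = 6.025 kPa.

P₃ ≈ 6.03 kPa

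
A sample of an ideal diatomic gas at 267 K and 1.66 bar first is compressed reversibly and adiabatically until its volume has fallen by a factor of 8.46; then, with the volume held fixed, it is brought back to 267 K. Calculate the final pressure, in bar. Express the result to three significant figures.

For a diatomic ideal gas γ = 7/5.
Adiabatic step (PV^γ = const): P₂ = 1.66×8.46^(7/5) = 32.99 bar; T₂ = 267×8.46^(2/5) = 627.3 K.
Isochoric: P₃ = P₂(T₃/T₂) = 32.99 × (267/627.3) = 14.04 bar.

P₃ ≈ 14.0 bar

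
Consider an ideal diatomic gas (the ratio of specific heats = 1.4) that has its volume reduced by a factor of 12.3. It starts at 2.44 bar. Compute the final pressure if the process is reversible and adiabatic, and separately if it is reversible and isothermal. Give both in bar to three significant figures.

Isothermal: P₂ = P₁(V₁/V₂) = 2.44×12.3 = 30.01 bar.
Adiabatic: P₂ = P₁(V₁/V₂)^γ = 2.44×12.3^(1.4) = 81.89 bar.

adiabatic: 81.9 bar; isothermal: 30.0 bar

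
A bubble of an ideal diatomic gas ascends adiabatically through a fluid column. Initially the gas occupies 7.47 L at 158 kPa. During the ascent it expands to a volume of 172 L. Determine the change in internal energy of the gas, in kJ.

ΔU ≈ -2.11 kJ

γ = 7/5 for a diatomic ideal gas.
P₂ = P₁(V₁/V₂)^γ = 158×(7.47/172)^(7/5) = 1.957 kPa.
For a reversible adiabat, W_by_gas = (P₁V₁ − P₂V₂)/(γ−1).
W_by = (158000×0.00747 − 1957×0.172) / (2/5) = 2109 J.
Q = 0 ⇒ ΔU = −W_by = -2109 J.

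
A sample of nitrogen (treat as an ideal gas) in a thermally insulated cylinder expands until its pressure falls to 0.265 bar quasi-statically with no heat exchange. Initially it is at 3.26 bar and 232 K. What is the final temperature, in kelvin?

Along an adiabat T P^((1−γ)/γ) is constant, so T₂ = T₁ (P₂/P₁)^((γ−1)/γ).
For a diatomic ideal gas γ = 7/5, so (γ−1)/γ = 2/7.
T₂ = 232 × (0.265/3.26)^(2/7) = 113.3 K.

T₂ ≈ 113 K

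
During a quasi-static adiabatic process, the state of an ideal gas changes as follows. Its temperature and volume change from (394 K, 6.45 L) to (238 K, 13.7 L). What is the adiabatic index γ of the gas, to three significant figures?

γ ≈ 1.67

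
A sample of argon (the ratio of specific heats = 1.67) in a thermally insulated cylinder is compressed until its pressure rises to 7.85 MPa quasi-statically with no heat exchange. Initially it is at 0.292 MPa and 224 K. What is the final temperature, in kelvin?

T₂ ≈ 839 K

Adiabatic: T₂/T₁ = (P₂/P₁)^((γ−1)/γ).
T₂ = 224 × (7.85/0.292)^(0.401) = 839 K.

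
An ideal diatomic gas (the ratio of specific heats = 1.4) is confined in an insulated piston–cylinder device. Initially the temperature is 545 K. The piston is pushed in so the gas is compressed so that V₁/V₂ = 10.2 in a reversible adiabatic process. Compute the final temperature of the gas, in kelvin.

For a reversible adiabat TV^(γ−1) is constant, so T₂ = T₁ (V₁/V₂)^(γ−1).
T₂ = 545 × 10.2^(0.4) = 1380 K.

T₂ ≈ 1380 K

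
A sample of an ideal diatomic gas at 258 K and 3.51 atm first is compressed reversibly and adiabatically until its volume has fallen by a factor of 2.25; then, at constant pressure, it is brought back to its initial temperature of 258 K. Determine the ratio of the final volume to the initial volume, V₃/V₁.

V₃/V₁ ≈ 0.321

For a diatomic ideal gas γ = 7/5.
Adiabatic step: V₂/V₁ = 0.4444; T₂ = T₁·2.25^(2/5) = 356.9 K.
Isobaric step: V₃/V₂ = T₃/T₂ = 258/356.9.
V₃/V₁ = (V₂/V₁)(V₃/V₂) = 0.4444 × (258/356.9) = 0.3213.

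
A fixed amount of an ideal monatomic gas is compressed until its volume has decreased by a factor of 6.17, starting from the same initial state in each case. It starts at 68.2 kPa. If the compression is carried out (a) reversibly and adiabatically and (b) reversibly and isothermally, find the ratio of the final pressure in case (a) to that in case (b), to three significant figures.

For a monatomic ideal gas γ = 5/3.
Isothermal: P_b = P₁(V₁/V₂) = 68.2×6.17.
Adiabatic: P_a = P₁(V₁/V₂)^γ = 68.2×6.17^(5/3).
P_a/P_b = (V₁/V₂)^(γ−1) = 6.17^(2/3) = 3.364.

P_adiabatic / P_isothermal ≈ 3.36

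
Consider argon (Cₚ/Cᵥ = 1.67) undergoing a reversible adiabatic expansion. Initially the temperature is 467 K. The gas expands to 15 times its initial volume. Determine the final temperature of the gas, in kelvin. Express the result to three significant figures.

Adiabatic: T₁V₁^(γ−1) = T₂V₂^(γ−1) ⇒ T₂ = T₁ (V₁/V₂)^(γ−1).
T₂ = 467 × (1/15)^(0.67) = 76.09 K.

T₂ ≈ 76.1 K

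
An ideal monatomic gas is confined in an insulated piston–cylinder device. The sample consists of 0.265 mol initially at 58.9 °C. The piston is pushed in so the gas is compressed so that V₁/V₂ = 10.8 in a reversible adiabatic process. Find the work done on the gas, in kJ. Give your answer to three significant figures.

W ≈ 4.26 kJ

For a reversible adiabat TV^(γ−1) is constant, so T₂ = T₁ (V₁/V₂)^(γ−1).
γ = 5/3 for a monatomic ideal gas, so γ−1 = 2/3.
T₁ = 58.9 °C = 332 K.
T₂ = 332 × 10.8^(2/3) = 1622 K.
Q = 0, so ΔU = W_on_gas = nCᵥΔT with Cᵥ = R/(γ−1) = 12.47 J/(mol·K).
ΔU = 0.265 × 12.47 × (1622 − 332) = 4264 J.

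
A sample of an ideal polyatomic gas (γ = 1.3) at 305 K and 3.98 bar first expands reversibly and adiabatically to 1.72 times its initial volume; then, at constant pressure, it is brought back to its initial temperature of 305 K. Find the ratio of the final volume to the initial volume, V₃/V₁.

Adiabatic step: V₂/V₁ = 1.72; T₂ = T₁·(1/1.72)^(0.3) = 259.2 K.
Isobaric step: V₃/V₂ = T₃/T₂ = 305/259.2.
V₃/V₁ = (V₂/V₁)(V₃/V₂) = 1.72 × (305/259.2) = 2.024.

V₃/V₁ ≈ 2.02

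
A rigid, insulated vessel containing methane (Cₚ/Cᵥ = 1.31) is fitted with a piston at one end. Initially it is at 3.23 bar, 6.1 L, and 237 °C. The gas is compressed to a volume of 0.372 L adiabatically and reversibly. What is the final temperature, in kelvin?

For a reversible adiabat TV^(γ−1) is constant, so T₂ = T₁ (V₁/V₂)^(γ−1).
T₁ = 237 °C = 510.1 K.
T₂ = 510.1 × (6.1/0.372)^(0.31) = 1214 K.

T₂ ≈ 1210 K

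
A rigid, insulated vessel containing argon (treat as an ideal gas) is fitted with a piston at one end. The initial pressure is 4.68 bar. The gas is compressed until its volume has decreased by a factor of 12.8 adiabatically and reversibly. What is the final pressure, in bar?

Adiabatic: P₁V₁^γ = P₂V₂^γ ⇒ P₂ = P₁ (V₁/V₂)^γ.
For a monatomic ideal gas γ = 5/3.
P₂ = 4.68 × 12.8^(5/3) = 327.8 bar.

P₂ ≈ 328 bar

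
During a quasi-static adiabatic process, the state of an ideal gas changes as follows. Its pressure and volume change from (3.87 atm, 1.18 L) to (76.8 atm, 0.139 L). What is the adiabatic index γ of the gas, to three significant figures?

γ ≈ 1.40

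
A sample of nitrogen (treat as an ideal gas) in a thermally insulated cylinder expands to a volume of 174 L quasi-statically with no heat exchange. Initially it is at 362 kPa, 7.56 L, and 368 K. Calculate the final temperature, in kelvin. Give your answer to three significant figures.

T₂ ≈ 105 K

For a reversible adiabat TV^(γ−1) is constant, so T₂ = T₁ (V₁/V₂)^(γ−1).
γ = 7/5 for a diatomic ideal gas.
T₂ = 368 × (7.56/174)^(2/5) = 105 K.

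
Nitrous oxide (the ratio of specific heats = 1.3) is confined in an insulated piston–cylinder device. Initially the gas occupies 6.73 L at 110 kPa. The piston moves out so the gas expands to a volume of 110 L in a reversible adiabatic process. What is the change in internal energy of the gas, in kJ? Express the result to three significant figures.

ΔU ≈ -1.40 kJ

P₂ = P₁(V₁/V₂)^γ = 110×(6.73/110)^(1.3) = 2.911 kPa.
For a reversible adiabat, W_by_gas = (P₁V₁ − P₂V₂)/(γ−1).
W_by = (110000×0.00673 − 2911×0.11) / (0.3) = 1400 J.
Q = 0 ⇒ ΔU = −W_by = -1400 J.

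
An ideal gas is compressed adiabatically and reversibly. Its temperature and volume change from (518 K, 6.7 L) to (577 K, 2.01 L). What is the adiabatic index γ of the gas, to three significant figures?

γ ≈ 1.09

TV^(γ−1) = const ⇒ γ − 1 = ln(T₂/T₁) / ln(V₁/V₂).
γ = 1 + ln(577/518) / ln(6.7/2.01) = 1.09.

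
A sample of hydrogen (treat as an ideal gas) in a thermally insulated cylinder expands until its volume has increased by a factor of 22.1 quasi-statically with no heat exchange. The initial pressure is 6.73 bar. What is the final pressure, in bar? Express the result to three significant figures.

P₂ ≈ 0.0883 bar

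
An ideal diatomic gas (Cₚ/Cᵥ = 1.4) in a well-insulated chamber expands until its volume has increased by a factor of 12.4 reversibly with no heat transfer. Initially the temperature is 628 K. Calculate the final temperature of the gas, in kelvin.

For a reversible adiabat TV^(γ−1) is constant, so T₂ = T₁ (V₁/V₂)^(γ−1).
T₂ = 628 × (1/12.4)^(0.4) = 229.4 K.

T₂ ≈ 229 K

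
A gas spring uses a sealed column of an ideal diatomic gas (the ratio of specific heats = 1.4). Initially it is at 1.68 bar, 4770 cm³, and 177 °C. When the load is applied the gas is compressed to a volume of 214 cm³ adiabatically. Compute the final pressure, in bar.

Adiabatic: P₁V₁^γ = P₂V₂^γ ⇒ P₂ = P₁ (V₁/V₂)^γ.
P₂ = 1.68 × (4770/214)^(1.4) = 129.6 bar.

P₂ ≈ 130 bar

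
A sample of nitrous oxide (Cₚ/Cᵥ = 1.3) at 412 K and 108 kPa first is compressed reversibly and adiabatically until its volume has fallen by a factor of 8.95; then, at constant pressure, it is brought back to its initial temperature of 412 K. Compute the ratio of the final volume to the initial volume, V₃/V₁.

Adiabatic step: V₂/V₁ = 0.1117; T₂ = T₁·8.95^(0.3) = 795.1 K.
Isobaric step: V₃/V₂ = T₃/T₂ = 412/795.1.
V₃/V₁ = (V₂/V₁)(V₃/V₂) = 0.1117 × (412/795.1) = 0.05789.

V₃/V₁ ≈ 0.0579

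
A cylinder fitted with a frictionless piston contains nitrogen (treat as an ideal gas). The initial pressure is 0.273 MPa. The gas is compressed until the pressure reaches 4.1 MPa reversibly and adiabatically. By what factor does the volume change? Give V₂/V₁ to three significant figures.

V₂/V₁ ≈ 0.144

From PV^γ = const, V₂/V₁ = (P₁/P₂)^(1/γ).
For a diatomic ideal gas γ = 7/5.
V₂/V₁ = (0.273/4.1)^(5/7) = 0.1444.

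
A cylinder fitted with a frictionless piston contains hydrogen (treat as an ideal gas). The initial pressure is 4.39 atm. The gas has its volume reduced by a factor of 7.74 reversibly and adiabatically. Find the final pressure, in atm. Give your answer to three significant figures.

Since PV^γ is constant along a reversible adiabat, P₂ = P₁ (V₁/V₂)^γ.
For a diatomic ideal gas γ = 7/5.
P₂ = 4.39 × 7.74^(7/5) = 77.04 atm.

P₂ ≈ 77.0 atm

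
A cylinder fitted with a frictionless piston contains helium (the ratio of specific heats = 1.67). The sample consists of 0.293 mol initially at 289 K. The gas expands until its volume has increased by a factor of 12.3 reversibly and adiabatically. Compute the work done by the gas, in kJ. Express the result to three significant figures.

W ≈ 0.855 kJ

For a reversible adiabat TV^(γ−1) is constant, so T₂ = T₁ (V₁/V₂)^(γ−1).
T₂ = 289 × (1/12.3)^(0.67) = 53.79 K.
Q = 0, so ΔU = W_on_gas = nCᵥΔT with Cᵥ = R/(γ−1) = 12.41 J/(mol·K).
ΔU = 0.293 × 12.41 × (53.79 − 289) = -855.2 J.
Work done by the gas = −ΔU = 855.2 J.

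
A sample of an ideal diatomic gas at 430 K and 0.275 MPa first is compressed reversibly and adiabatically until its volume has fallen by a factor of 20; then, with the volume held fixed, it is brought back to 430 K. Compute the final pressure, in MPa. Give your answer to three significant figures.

P₃ ≈ 5.50 MPa

For a diatomic ideal gas γ = 7/5.
Adiabatic step (PV^γ = const): P₂ = 0.275×20^(7/5) = 18.23 MPa; T₂ = 430×20^(2/5) = 1425 K.
Isochoric: P₃ = P₂(T₃/T₂) = 18.23 × (430/1425) = 5.5 MPa.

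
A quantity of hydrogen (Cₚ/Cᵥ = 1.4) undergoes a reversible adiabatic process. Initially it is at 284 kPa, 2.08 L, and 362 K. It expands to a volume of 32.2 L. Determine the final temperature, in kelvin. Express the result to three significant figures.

T₂ ≈ 121 K

Adiabatic: T₁V₁^(γ−1) = T₂V₂^(γ−1) ⇒ T₂ = T₁ (V₁/V₂)^(γ−1).
T₂ = 362 × (2.08/32.2)^(0.4) = 121 K.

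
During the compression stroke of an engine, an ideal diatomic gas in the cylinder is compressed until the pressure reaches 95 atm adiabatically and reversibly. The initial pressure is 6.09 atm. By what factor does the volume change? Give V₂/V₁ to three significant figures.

From PV^γ = const, V₂/V₁ = (P₁/P₂)^(1/γ).
For a diatomic ideal gas γ = 7/5.
V₂/V₁ = (6.09/95)^(5/7) = 0.1405.

V₂/V₁ ≈ 0.141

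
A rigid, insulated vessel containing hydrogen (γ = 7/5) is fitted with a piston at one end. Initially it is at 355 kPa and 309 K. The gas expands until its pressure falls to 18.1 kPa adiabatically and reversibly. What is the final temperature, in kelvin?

T₂ ≈ 132 K

Adiabatic: T₂/T₁ = (P₂/P₁)^((γ−1)/γ).
T₂ = 309 × (18.1/355)^(2/7) = 132 K.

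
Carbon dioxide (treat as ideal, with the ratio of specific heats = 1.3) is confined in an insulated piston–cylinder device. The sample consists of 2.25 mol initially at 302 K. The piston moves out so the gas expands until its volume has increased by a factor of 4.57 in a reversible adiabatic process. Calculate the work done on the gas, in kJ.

W ≈ -6.89 kJ

Adiabatic: T₁V₁^(γ−1) = T₂V₂^(γ−1) ⇒ T₂ = T₁ (V₁/V₂)^(γ−1).
T₂ = 302 × (1/4.57)^(0.3) = 191.4 K.
Q = 0, so ΔU = W_on_gas = nCᵥΔT with Cᵥ = R/(γ−1) = 27.71 J/(mol·K).
ΔU = 2.25 × 27.71 × (191.4 − 302) = -6894 J.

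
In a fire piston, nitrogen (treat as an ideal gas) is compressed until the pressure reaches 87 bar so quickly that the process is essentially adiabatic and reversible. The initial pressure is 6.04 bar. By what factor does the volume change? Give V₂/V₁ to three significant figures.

From PV^γ = const, V₂/V₁ = (P₁/P₂)^(1/γ).
For a diatomic ideal gas γ = 7/5.
V₂/V₁ = (6.04/87)^(5/7) = 0.1488.

V₂/V₁ ≈ 0.149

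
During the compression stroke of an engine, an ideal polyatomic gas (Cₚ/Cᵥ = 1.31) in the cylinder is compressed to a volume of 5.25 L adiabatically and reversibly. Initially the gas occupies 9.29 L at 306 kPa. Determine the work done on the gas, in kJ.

W ≈ 1.77 kJ

P₂ = P₁(V₁/V₂)^γ = 306×(9.29/5.25)^(1.31) = 646.3 kPa.
For a reversible adiabat, W_by_gas = (P₁V₁ − P₂V₂)/(γ−1).
W_by = (306000×0.00929 − 646300×0.00525) / (0.31) = -1775 J.
W_on_gas = −W_by = 1775 J.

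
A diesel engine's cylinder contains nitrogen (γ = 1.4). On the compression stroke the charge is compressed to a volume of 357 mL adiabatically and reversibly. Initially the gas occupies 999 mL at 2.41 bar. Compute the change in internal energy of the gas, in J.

P₂ = P₁(V₁/V₂)^γ = 2.41×(999/357)^(1.4) = 10.18 bar.
For a reversible adiabat, W_by_gas = (P₁V₁ − P₂V₂)/(γ−1).
W_by = (241000×0.000999 − 1.018×10^6×0.000357) / (0.4) = -306.5 J.
Q = 0 ⇒ ΔU = −W_by = 306.5 J.

ΔU ≈ 307 J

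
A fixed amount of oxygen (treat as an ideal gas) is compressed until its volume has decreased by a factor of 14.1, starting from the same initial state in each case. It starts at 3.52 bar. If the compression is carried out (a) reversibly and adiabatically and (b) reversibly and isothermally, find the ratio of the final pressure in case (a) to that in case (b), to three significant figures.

P_adiabatic / P_isothermal ≈ 2.88

For a diatomic ideal gas γ = 7/5.
Isothermal: P_b = P₁(V₁/V₂) = 3.52×14.1.
Adiabatic: P_a = P₁(V₁/V₂)^γ = 3.52×14.1^(7/5).
P_a/P_b = (V₁/V₂)^(γ−1) = 14.1^(2/5) = 2.882.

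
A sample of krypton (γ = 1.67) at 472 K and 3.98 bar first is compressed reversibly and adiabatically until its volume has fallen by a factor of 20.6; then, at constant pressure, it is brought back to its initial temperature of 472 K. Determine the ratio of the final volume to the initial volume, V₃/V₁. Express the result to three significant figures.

Adiabatic step: V₂/V₁ = 0.04854; T₂ = T₁·20.6^(0.67) = 3583 K.
Isobaric step: V₃/V₂ = T₃/T₂ = 472/3583.
V₃/V₁ = (V₂/V₁)(V₃/V₂) = 0.04854 × (472/3583) = 0.006395.

V₃/V₁ ≈ 0.00640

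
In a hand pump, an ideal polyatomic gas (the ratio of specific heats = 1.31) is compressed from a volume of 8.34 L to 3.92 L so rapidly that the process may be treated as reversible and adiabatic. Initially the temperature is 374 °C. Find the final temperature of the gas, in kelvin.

Adiabatic: T₁V₁^(γ−1) = T₂V₂^(γ−1) ⇒ T₂ = T₁ (V₁/V₂)^(γ−1).
T₁ = 374 °C = 647.1 K.
T₂ = 647.1 × (8.34/3.92)^(0.31) = 817.8 K.

T₂ ≈ 818 K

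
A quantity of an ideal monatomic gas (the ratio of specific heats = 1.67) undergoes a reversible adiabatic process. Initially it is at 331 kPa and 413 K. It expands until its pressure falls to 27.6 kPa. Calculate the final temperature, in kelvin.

Adiabatic: T₂/T₁ = (P₂/P₁)^((γ−1)/γ).
T₂ = 413 × (27.6/331)^(0.401) = 152.4 K.

T₂ ≈ 152 K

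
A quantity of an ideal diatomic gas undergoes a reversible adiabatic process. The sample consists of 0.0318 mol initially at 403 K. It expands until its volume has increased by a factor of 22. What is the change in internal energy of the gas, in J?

For a reversible adiabat TV^(γ−1) is constant, so T₂ = T₁ (V₁/V₂)^(γ−1).
γ = 7/5 for a diatomic ideal gas, so γ−1 = 2/5.
T₂ = 403 × (1/22)^(2/5) = 117 K.
Q = 0, so ΔU = W_on_gas = nCᵥΔT with Cᵥ = R/(γ−1) = 20.79 J/(mol·K).
ΔU = 0.0318 × 20.79 × (117 − 403) = -189 J.

ΔU ≈ -189 J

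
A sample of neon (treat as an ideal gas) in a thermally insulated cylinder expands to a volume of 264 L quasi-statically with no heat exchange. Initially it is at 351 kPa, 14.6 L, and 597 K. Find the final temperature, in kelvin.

T₂ ≈ 86.7 K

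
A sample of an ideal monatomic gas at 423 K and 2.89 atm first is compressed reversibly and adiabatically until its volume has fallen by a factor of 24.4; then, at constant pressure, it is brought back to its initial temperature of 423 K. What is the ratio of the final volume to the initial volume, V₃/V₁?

V₃/V₁ ≈ 0.00487

For a monatomic ideal gas γ = 5/3.
Adiabatic step: V₂/V₁ = 0.04098; T₂ = T₁·24.4^(2/3) = 3558 K.
Isobaric step: V₃/V₂ = T₃/T₂ = 423/3558.
V₃/V₁ = (V₂/V₁)(V₃/V₂) = 0.04098 × (423/3558) = 0.004872.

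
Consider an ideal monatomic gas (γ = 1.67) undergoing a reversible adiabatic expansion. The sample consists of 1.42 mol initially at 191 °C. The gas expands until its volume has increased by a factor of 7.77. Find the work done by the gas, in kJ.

W ≈ 6.11 kJ

Adiabatic: T₁V₁^(γ−1) = T₂V₂^(γ−1) ⇒ T₂ = T₁ (V₁/V₂)^(γ−1).
T₁ = 191 °C = 464.1 K.
T₂ = 464.1 × (1/7.77)^(0.67) = 117.5 K.
Q = 0, so ΔU = W_on_gas = nCᵥΔT with Cᵥ = R/(γ−1) = 12.41 J/(mol·K).
ΔU = 1.42 × 12.41 × (117.5 − 464.1) = -6108 J.
Work done by the gas = −ΔU = 6108 J.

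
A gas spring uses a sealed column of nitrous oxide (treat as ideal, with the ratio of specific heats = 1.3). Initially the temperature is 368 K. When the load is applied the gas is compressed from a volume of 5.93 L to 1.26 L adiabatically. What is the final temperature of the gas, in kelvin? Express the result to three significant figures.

For a reversible adiabat TV^(γ−1) is constant, so T₂ = T₁ (V₁/V₂)^(γ−1).
T₂ = 368 × (5.93/1.26)^(0.3) = 585.7 K.

T₂ ≈ 586 K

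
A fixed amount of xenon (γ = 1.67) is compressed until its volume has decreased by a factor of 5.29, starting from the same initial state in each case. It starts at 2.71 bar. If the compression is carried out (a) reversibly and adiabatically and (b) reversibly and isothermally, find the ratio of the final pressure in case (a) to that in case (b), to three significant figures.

P_adiabatic / P_isothermal ≈ 3.05

Isothermal: P_b = P₁(V₁/V₂) = 2.71×5.29.
Adiabatic: P_a = P₁(V₁/V₂)^γ = 2.71×5.29^(1.67).
P_a/P_b = (V₁/V₂)^(γ−1) = 5.29^(0.67) = 3.053.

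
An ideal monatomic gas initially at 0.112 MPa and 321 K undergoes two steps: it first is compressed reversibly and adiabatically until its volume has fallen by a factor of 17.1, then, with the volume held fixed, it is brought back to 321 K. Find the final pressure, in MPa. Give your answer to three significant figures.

P₃ ≈ 1.92 MPa

For a monatomic ideal gas γ = 5/3.
Adiabatic step (PV^γ = const): P₂ = 0.112×17.1^(5/3) = 12.71 MPa; T₂ = 321×17.1^(2/3) = 2131 K.
Isochoric: P₃ = P₂(T₃/T₂) = 12.71 × (321/2131) = 1.915 MPa.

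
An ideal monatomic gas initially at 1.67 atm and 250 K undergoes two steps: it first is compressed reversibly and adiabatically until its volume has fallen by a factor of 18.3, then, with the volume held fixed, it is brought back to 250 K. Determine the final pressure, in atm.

P₃ ≈ 30.6 atm

For a monatomic ideal gas γ = 5/3.
Adiabatic step (PV^γ = const): P₂ = 1.67×18.3^(5/3) = 212.2 atm; T₂ = 250×18.3^(2/3) = 1736 K.
Isochoric: P₃ = P₂(T₃/T₂) = 212.2 × (250/1736) = 30.56 atm.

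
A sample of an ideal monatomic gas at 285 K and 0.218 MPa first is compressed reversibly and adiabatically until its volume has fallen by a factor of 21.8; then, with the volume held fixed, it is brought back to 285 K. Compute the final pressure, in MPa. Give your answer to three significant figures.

For a monatomic ideal gas γ = 5/3.
Adiabatic step (PV^γ = const): P₂ = 0.218×21.8^(5/3) = 37.09 MPa; T₂ = 285×21.8^(2/3) = 2224 K.
Isochoric: P₃ = P₂(T₃/T₂) = 37.09 × (285/2224) = 4.752 MPa.

P₃ ≈ 4.75 MPa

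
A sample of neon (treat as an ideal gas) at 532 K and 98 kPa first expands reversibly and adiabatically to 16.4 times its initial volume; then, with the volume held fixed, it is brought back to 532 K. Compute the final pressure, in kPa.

For a monatomic ideal gas γ = 5/3.
Adiabatic step (PV^γ = const): P₂ = 98×(1/16.4)^(5/3) = 0.9257 kPa; T₂ = 532×(1/16.4)^(2/3) = 82.42 K.
Isochoric: P₃ = P₂(T₃/T₂) = 0.9257 × (532/82.42) = 5.976 kPa.

P₃ ≈ 5.98 kPa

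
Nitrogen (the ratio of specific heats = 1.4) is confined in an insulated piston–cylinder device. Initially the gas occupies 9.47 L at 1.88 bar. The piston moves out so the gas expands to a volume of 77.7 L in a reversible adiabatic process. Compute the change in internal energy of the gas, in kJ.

P₂ = P₁(V₁/V₂)^γ = 1.88×(9.47/77.7)^(1.4) = 0.09873 bar.
For a reversible adiabat, W_by_gas = (P₁V₁ − P₂V₂)/(γ−1).
W_by = (188000×0.00947 − 9873×0.0777) / (0.4) = 2533 J.
Q = 0 ⇒ ΔU = −W_by = -2533 J.

ΔU ≈ -2.53 kJ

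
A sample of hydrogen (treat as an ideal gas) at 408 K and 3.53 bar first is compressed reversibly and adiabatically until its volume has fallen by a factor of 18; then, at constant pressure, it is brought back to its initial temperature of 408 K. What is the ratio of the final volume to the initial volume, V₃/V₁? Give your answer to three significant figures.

For a diatomic ideal gas γ = 7/5.
Adiabatic step: V₂/V₁ = 0.05556; T₂ = T₁·18^(2/5) = 1296 K.
Isobaric step: V₃/V₂ = T₃/T₂ = 408/1296.
V₃/V₁ = (V₂/V₁)(V₃/V₂) = 0.05556 × (408/1296) = 0.01748.

V₃/V₁ ≈ 0.0175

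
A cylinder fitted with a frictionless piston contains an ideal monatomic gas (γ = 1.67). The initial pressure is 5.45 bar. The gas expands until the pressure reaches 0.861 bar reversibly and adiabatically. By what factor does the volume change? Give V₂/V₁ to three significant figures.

From PV^γ = const, V₂/V₁ = (P₁/P₂)^(1/γ).
V₂/V₁ = (5.45/0.861)^(0.599) = 3.019.

V₂/V₁ ≈ 3.02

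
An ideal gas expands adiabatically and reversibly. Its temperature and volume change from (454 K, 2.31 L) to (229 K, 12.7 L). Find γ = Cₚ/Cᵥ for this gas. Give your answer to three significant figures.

γ ≈ 1.40

TV^(γ−1) = const ⇒ γ − 1 = ln(T₂/T₁) / ln(V₁/V₂).
γ = 1 + ln(229/454) / ln(2.31/12.7) = 1.402.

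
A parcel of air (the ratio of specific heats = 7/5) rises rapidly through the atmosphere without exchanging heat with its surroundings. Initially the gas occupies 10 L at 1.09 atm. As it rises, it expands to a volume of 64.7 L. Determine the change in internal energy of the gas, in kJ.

P₂ = P₁(V₁/V₂)^γ = 1.09×(10/64.7)^(7/5) = 0.07983 atm.
For a reversible adiabat, W_by_gas = (P₁V₁ − P₂V₂)/(γ−1).
W_by = (110400×0.01 − 8089×0.0647) / (2/5) = 1453 J.
Q = 0 ⇒ ΔU = −W_by = -1453 J.

ΔU ≈ -1.45 kJ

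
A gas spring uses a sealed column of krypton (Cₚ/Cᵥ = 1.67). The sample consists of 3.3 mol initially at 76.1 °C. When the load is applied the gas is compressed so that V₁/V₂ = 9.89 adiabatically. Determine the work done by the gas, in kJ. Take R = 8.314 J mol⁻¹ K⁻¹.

W ≈ -52.1 kJ

Adiabatic: T₁V₁^(γ−1) = T₂V₂^(γ−1) ⇒ T₂ = T₁ (V₁/V₂)^(γ−1).
T₁ = 76.1 °C = 349.2 K.
T₂ = 349.2 × 9.89^(0.67) = 1622 K.
Q = 0, so ΔU = W_on_gas = nCᵥΔT with Cᵥ = R/(γ−1) = 12.41 J/(mol·K).
ΔU = 3.3 × 12.41 × (1622 − 349.2) = 52100 J.
Work done by the gas = −ΔU = -52100 J.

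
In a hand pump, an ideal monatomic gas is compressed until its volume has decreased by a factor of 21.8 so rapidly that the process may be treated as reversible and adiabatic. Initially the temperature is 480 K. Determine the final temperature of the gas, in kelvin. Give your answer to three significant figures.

T₂ ≈ 3750 K

Adiabatic: T₁V₁^(γ−1) = T₂V₂^(γ−1) ⇒ T₂ = T₁ (V₁/V₂)^(γ−1).
For a monatomic ideal gas γ = 5/3, so γ−1 = 2/3.
T₂ = 480 × 21.8^(2/3) = 3746 K.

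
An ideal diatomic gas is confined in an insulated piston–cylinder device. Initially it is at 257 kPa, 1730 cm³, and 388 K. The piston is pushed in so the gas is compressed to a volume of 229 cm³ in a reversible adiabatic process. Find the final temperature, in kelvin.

Adiabatic: T₁V₁^(γ−1) = T₂V₂^(γ−1) ⇒ T₂ = T₁ (V₁/V₂)^(γ−1).
γ = 7/5 for a diatomic ideal gas.
T₂ = 388 × (1730/229)^(2/5) = 871.2 K.

T₂ ≈ 871 K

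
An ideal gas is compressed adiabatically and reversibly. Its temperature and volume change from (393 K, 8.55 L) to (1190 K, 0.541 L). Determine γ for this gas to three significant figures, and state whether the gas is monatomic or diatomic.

TV^(γ−1) = const ⇒ γ − 1 = ln(T₂/T₁) / ln(V₁/V₂).
γ = 1 + ln(1190/393) / ln(8.55/0.541) = 1.401.
γ ≈ 1.40 is close to 7/5, so the gas is diatomic.

γ ≈ 1.40; diatomic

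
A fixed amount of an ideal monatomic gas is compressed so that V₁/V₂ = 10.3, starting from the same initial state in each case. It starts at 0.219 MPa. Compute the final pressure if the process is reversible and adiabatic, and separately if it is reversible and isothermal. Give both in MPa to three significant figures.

For a monatomic ideal gas γ = 5/3.
Isothermal: P₂ = P₁(V₁/V₂) = 0.219×10.3 = 2.256 MPa.
Adiabatic: P₂ = P₁(V₁/V₂)^γ = 0.219×10.3^(5/3) = 10.68 MPa.

adiabatic: 10.7 MPa; isothermal: 2.26 MPa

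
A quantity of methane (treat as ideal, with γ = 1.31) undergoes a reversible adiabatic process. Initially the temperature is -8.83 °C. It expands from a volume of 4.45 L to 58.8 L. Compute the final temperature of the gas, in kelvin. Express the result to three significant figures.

T₂ ≈ 119 K

Adiabatic: T₁V₁^(γ−1) = T₂V₂^(γ−1) ⇒ T₂ = T₁ (V₁/V₂)^(γ−1).
T₁ = -8.83 °C = 264.3 K.
T₂ = 264.3 × (4.45/58.8)^(0.31) = 118.7 K.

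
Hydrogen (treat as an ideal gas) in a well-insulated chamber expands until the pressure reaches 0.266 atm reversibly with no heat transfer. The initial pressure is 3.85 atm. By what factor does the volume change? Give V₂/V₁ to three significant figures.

V₂/V₁ ≈ 6.75

From PV^γ = const, V₂/V₁ = (P₁/P₂)^(1/γ).
For a diatomic ideal gas γ = 7/5.
V₂/V₁ = (3.85/0.266)^(5/7) = 6.745.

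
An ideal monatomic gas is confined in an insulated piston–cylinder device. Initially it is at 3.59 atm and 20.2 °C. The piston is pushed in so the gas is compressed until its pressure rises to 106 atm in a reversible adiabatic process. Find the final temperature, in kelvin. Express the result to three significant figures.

Along an adiabat T P^((1−γ)/γ) is constant, so T₂ = T₁ (P₂/P₁)^((γ−1)/γ).
For a monatomic ideal gas γ = 5/3, so (γ−1)/γ = 2/5.
T₁ = 20.2 °C = 293.3 K.
T₂ = 293.3 × (106/3.59)^(2/5) = 1136 K.

T₂ ≈ 1140 K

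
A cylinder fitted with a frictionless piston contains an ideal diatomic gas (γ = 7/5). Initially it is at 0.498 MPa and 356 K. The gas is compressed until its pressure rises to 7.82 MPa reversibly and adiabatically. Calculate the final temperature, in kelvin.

Along an adiabat T P^((1−γ)/γ) is constant, so T₂ = T₁ (P₂/P₁)^((γ−1)/γ).
T₂ = 356 × (7.82/0.498)^(2/7) = 781.9 K.

T₂ ≈ 782 K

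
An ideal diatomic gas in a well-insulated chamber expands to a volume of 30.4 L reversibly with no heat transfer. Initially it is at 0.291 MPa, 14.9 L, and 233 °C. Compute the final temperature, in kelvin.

Adiabatic: T₁V₁^(γ−1) = T₂V₂^(γ−1) ⇒ T₂ = T₁ (V₁/V₂)^(γ−1).
γ = 7/5 for a diatomic ideal gas.
T₁ = 233 °C = 506.1 K.
T₂ = 506.1 × (14.9/30.4)^(2/5) = 380.5 K.

T₂ ≈ 381 K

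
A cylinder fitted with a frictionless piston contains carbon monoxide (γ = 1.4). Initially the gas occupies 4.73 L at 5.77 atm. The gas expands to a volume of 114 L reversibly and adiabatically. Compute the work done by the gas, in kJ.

W ≈ 4.98 kJ

P₂ = P₁(V₁/V₂)^γ = 5.77×(4.73/114)^(1.4) = 0.06704 atm.
For a reversible adiabat, W_by_gas = (P₁V₁ − P₂V₂)/(γ−1).
W_by = (584600×0.00473 − 6793×0.114) / (0.4) = 4978 J.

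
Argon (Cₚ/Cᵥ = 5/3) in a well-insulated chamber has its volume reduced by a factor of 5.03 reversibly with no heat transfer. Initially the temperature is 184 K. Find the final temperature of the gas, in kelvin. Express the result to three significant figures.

T₂ ≈ 540 K

For a reversible adiabat TV^(γ−1) is constant, so T₂ = T₁ (V₁/V₂)^(γ−1).
T₂ = 184 × 5.03^(2/3) = 540.2 K.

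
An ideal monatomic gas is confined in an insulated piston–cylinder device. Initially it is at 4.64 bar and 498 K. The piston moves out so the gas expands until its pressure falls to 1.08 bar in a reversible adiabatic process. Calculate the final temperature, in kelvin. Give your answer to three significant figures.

Adiabatic: T₂/T₁ = (P₂/P₁)^((γ−1)/γ).
For a monatomic ideal gas γ = 5/3, so (γ−1)/γ = 2/5.
T₂ = 498 × (1.08/4.64)^(2/5) = 278 K.

T₂ ≈ 278 K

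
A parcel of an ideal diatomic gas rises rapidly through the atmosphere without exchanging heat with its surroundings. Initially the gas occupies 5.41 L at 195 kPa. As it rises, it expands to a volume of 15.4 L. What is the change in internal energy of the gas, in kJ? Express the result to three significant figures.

ΔU ≈ -0.902 kJ

γ = 7/5 for a diatomic ideal gas.
P₂ = P₁(V₁/V₂)^γ = 195×(5.41/15.4)^(7/5) = 45.08 kPa.
For a reversible adiabat, W_by_gas = (P₁V₁ − P₂V₂)/(γ−1).
W_by = (195000×0.00541 − 45080×0.0154) / (2/5) = 901.8 J.
Q = 0 ⇒ ΔU = −W_by = -901.8 J.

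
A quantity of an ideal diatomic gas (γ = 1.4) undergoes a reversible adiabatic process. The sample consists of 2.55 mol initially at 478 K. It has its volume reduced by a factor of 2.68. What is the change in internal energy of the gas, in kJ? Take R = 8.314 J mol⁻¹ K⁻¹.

ΔU ≈ 12.2 kJ

For a reversible adiabat TV^(γ−1) is constant, so T₂ = T₁ (V₁/V₂)^(γ−1).
T₂ = 478 × 2.68^(0.4) = 709.1 K.
Q = 0, so ΔU = W_on_gas = nCᵥΔT with Cᵥ = R/(γ−1) = 20.79 J/(mol·K).
ΔU = 2.55 × 20.79 × (709.1 − 478) = 12250 J.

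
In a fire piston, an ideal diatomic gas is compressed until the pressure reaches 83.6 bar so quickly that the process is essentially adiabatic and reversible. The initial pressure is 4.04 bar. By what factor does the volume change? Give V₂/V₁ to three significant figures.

From PV^γ = const, V₂/V₁ = (P₁/P₂)^(1/γ).
For a diatomic ideal gas γ = 7/5.
V₂/V₁ = (4.04/83.6)^(5/7) = 0.1148.

V₂/V₁ ≈ 0.115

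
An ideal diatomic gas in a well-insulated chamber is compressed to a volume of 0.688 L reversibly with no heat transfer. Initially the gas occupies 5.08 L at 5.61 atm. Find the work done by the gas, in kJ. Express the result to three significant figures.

γ = 7/5 for a diatomic ideal gas.
P₂ = P₁(V₁/V₂)^γ = 5.61×(5.08/0.688)^(7/5) = 92.16 atm.
For a reversible adiabat, W_by_gas = (P₁V₁ − P₂V₂)/(γ−1).
W_by = (568400×0.00508 − 9.338×10^6×0.000688) / (2/5) = -8843 J.

W ≈ -8.84 kJ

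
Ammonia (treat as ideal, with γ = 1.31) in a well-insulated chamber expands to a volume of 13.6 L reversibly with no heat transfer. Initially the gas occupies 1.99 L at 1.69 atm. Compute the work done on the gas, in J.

W ≈ -493 J

P₂ = P₁(V₁/V₂)^γ = 1.69×(1.99/13.6)^(1.31) = 0.1363 atm.
For a reversible adiabat, W_by_gas = (P₁V₁ − P₂V₂)/(γ−1).
W_by = (171200×0.00199 − 13810×0.0136) / (0.31) = 493.4 J.
W_on_gas = −W_by = -493.4 J.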